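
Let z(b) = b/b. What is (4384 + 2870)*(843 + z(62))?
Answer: 6122376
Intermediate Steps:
z(b) = 1
(4384 + 2870)*(843 + z(62)) = (4384 + 2870)*(843 + 1) = 7254*844 = 6122376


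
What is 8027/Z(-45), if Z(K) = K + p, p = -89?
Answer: -8027/134 ≈ -59.903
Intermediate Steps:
Z(K) = -89 + K (Z(K) = K - 89 = -89 + K)
8027/Z(-45) = 8027/(-89 - 45) = 8027/(-134) = 8027*(-1/134) = -8027/134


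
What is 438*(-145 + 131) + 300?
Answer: -5832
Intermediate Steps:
438*(-145 + 131) + 300 = 438*(-14) + 300 = -6132 + 300 = -5832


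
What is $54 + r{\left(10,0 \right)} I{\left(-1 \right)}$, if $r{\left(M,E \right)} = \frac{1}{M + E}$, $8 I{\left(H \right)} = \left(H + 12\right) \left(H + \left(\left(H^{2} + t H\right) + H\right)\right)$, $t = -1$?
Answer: $54$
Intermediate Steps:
$I{\left(H \right)} = \frac{\left(12 + H\right) \left(H + H^{2}\right)}{8}$ ($I{\left(H \right)} = \frac{\left(H + 12\right) \left(H + \left(\left(H^{2} - H\right) + H\right)\right)}{8} = \frac{\left(12 + H\right) \left(H + H^{2}\right)}{8}$)
$r{\left(M,E \right)} = \frac{1}{E + M}$
$54 + r{\left(10,0 \right)} I{\left(-1 \right)} = 54 + \frac{\frac{1}{8} \left(-1\right) \left(12 + \left(-1\right)^{2} + 13 \left(-1\right)\right)}{0 + 10} = 54 + \frac{\frac{1}{8} \left(-1\right) \left(12 + 1 - 13\right)}{10} = 54 + \frac{\frac{1}{8} \left(-1\right) 0}{10} = 54 + \frac{1}{10} \cdot 0 = 54 + 0 = 54$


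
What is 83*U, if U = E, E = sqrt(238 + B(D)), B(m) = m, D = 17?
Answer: 83*sqrt(255) ≈ 1325.4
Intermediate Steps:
E = sqrt(255) (E = sqrt(238 + 17) = sqrt(255) ≈ 15.969)
U = sqrt(255) ≈ 15.969
83*U = 83*sqrt(255)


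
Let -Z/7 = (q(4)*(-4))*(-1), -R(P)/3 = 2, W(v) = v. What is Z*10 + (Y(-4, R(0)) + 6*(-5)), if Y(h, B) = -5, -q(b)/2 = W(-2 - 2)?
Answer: -2275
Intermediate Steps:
q(b) = 8 (q(b) = -2*(-2 - 2) = -2*(-4) = 8)
R(P) = -6 (R(P) = -3*2 = -6)
Z = -224 (Z = -7*8*(-4)*(-1) = -(-224)*(-1) = -7*32 = -224)
Z*10 + (Y(-4, R(0)) + 6*(-5)) = -224*10 + (-5 + 6*(-5)) = -2240 + (-5 - 30) = -2240 - 35 = -2275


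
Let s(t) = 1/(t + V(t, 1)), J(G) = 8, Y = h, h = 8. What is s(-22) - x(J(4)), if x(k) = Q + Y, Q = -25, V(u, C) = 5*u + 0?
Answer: 2243/132 ≈ 16.992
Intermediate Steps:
V(u, C) = 5*u
Y = 8
s(t) = 1/(6*t) (s(t) = 1/(t + 5*t) = 1/(6*t))
x(k) = -17 (x(k) = -25 + 8 = -17)
s(-22) - x(J(4)) = (⅙)/(-22) - 1*(-17) = (⅙)*(-1/22) + 17 = -1/132 + 17 = 2243/132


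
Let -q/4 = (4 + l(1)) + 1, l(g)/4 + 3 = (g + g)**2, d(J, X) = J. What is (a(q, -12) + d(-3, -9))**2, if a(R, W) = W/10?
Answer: 441/25 ≈ 17.640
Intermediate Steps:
l(g) = -12 + 16*g**2 (l(g) = -12 + 4*(g + g)**2 = -12 + 4*(2*g)**2 = -12 + 4*(4*g**2) = -12 + 16*g**2)
q = -36 (q = -4*((4 + (-12 + 16*1**2)) + 1) = -4*((4 + (-12 + 16*1)) + 1) = -4*((4 + (-12 + 16)) + 1) = -4*((4 + 4) + 1) = -4*(8 + 1) = -4*9 = -36)
a(R, W) = W/10 (a(R, W) = W*(1/10) = W/10)
(a(q, -12) + d(-3, -9))**2 = ((1/10)*(-12) - 3)**2 = (-6/5 - 3)**2 = (-21/5)**2 = 441/25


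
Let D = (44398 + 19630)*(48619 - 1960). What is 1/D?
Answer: 1/2987482452 ≈ 3.3473e-10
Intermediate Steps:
D = 2987482452 (D = 64028*46659 = 2987482452)
1/D = 1/2987482452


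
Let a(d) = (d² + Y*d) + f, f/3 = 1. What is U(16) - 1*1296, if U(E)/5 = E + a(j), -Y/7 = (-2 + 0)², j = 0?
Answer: -1201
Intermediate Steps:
Y = -28 (Y = -7*(-2 + 0)² = -7*(-2)² = -7*4 = -28)
f = 3 (f = 3*1 = 3)
a(d) = 3 + d² - 28*d (a(d) = (d² - 28*d) + 3 = 3 + d² - 28*d)
U(E) = 15 + 5*E (U(E) = 5*(E + (3 + 0² - 28*0)) = 5*(E + (3 + 0 + 0)) = 5*(E + 3) = 5*(3 + E) = 15 + 5*E)
U(16) - 1*1296 = (15 + 5*16) - 1*1296 = (15 + 80) - 1296 = 95 - 1296 = -1201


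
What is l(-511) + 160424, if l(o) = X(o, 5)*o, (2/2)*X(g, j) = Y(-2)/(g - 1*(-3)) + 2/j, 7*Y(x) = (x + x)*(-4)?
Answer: 101740906/635 ≈ 1.6022e+5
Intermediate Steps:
Y(x) = -8*x/7 (Y(x) = ((x + x)*(-4))/7 = ((2*x)*(-4))/7 = (-8*x)/7 = -8*x/7)
X(g, j) = 2/j + 16/(7*(3 + g)) (X(g, j) = (-8/7*(-2))/(g - 1*(-3)) + 2/j = 16/(7*(g + 3)) + 2/j = 16/(7*(3 + g)) + 2/j = 2/j + 16/(7*(3 + g)))
l(o) = 2*o*(61 + 7*o)/(35*(3 + o)) (l(o) = ((2/7)*(21 + 7*o + 8*5)/(5*(3 + o)))*o = ((2/7)*(⅕)*(21 + 7*o + 40)/(3 + o))*o = ((2/7)*(⅕)*(61 + 7*o)/(3 + o))*o = (2*(61 + 7*o)/(35*(3 + o)))*o = 2*o*(61 + 7*o)/(35*(3 + o)))
l(-511) + 160424 = (2/35)*(-511)*(61 + 7*(-511))/(3 - 511) + 160424 = (2/35)*(-511)*(61 - 3577)/(-508) + 160424 = (2/35)*(-511)*(-1/508)*(-3516) + 160424 = -128334/635 + 160424 = 101740906/635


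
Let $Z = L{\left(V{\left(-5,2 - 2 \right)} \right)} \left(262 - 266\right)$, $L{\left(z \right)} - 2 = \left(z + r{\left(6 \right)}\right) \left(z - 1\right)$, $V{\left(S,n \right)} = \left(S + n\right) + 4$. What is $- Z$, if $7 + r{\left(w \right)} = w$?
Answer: $24$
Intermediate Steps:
$r{\left(w \right)} = -7 + w$
$V{\left(S,n \right)} = 4 + S + n$
$L{\left(z \right)} = 2 + \left(-1 + z\right)^{2}$ ($L{\left(z \right)} = 2 + \left(z + \left(-7 + 6\right)\right) \left(z - 1\right) = 2 + \left(z - 1\right) \left(-1 + z\right) = 2 + \left(-1 + z\right) \left(-1 + z\right) = 2 + \left(-1 + z\right)^{2}$)
$Z = -24$ ($Z = \left(3 + \left(4 - 5 + \left(2 - 2\right)\right)^{2} - 2 \left(4 - 5 + \left(2 - 2\right)\right)\right) \left(262 - 266\right) = \left(3 + \left(4 - 5 + 0\right)^{2} - 2 \left(4 - 5 + 0\right)\right) \left(-4\right) = \left(3 + \left(-1\right)^{2} - -2\right) \left(-4\right) = \left(3 + 1 + 2\right) \left(-4\right) = 6 \left(-4\right) = -24$)
$- Z = \left(-1\right) \left(-24\right) = 24$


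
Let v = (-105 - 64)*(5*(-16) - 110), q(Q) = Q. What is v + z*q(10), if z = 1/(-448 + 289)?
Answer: 5105480/159 ≈ 32110.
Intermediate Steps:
z = -1/159 (z = 1/(-159) = -1/159 ≈ -0.0062893)
v = 32110 (v = -169*(-80 - 110) = -169*(-190) = 32110)
v + z*q(10) = 32110 - 1/159*10 = 32110 - 10/159 = 5105480/159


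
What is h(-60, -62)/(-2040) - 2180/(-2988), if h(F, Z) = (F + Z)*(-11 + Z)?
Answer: -923497/253980 ≈ -3.6361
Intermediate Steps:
h(F, Z) = (-11 + Z)*(F + Z)
h(-60, -62)/(-2040) - 2180/(-2988) = ((-62)**2 - 11*(-60) - 11*(-62) - 60*(-62))/(-2040) - 2180/(-2988) = (3844 + 660 + 682 + 3720)*(-1/2040) - 2180*(-1/2988) = 8906*(-1/2040) + 545/747 = -4453/1020 + 545/747 = -923497/253980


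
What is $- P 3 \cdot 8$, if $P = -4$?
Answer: $96$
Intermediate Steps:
$- P 3 \cdot 8 = - \left(-4\right) 3 \cdot 8 = - \left(-12\right) 8 = \left(-1\right) \left(-96\right) = 96$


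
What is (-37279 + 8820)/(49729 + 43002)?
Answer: -28459/92731 ≈ -0.30690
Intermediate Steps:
(-37279 + 8820)/(49729 + 43002) = -28459/92731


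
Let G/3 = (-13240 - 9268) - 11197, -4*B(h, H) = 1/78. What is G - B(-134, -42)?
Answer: -31547879/312 ≈ -1.0112e+5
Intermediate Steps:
B(h, H) = -1/312 (B(h, H) = -1/4/78 = -1/4*1/78 = -1/312)
G = -101115 (G = 3*((-13240 - 9268) - 11197) = 3*(-22508 - 11197) = 3*(-33705) = -101115)
G - B(-134, -42) = -101115 - 1*(-1/312) = -101115 + 1/312 = -31547879/312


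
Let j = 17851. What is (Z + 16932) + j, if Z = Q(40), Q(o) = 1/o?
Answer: 1391321/40 ≈ 34783.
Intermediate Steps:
Z = 1/40 ≈ 0.025000
(Z + 16932) + j = (1/40 + 16932) + 17851 = 677281/40 + 17851 = 1391321/40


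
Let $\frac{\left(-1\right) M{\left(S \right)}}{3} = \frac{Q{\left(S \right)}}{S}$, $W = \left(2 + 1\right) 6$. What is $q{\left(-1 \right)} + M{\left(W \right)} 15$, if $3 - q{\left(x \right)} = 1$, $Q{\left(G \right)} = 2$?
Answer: $-3$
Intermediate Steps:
$W = 18$ ($W = 3 \cdot 6 = 18$)
$q{\left(x \right)} = 2$ ($q{\left(x \right)} = 3 - 1 = 2$)
$M{\left(S \right)} = - \frac{6}{S}$ ($M{\left(S \right)} = - 3 \frac{2}{S} = - \frac{6}{S}$)
$q{\left(-1 \right)} + M{\left(W \right)} 15 = 2 + - \frac{6}{18} \cdot 15 = 2 + \left(-6\right) \frac{1}{18} \cdot 15 = 2 - 5 = -3$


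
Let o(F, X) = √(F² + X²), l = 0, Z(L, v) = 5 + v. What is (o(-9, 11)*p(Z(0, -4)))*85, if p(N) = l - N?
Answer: -85*√202 ≈ -1208.1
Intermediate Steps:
p(N) = -N (p(N) = 0 - N = -N)
(o(-9, 11)*p(Z(0, -4)))*85 = (√((-9)² + 11²)*(-(5 - 4)))*85 = (√(81 + 121)*(-1*1))*85 = (√202*(-1))*85 = -√202*85 = -85*√202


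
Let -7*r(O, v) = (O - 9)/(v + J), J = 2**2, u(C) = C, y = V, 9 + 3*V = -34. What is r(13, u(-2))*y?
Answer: 86/21 ≈ 4.0952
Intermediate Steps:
V = -43/3 (V = -3 + (1/3)*(-34) = -3 - 34/3 = -43/3 ≈ -14.333)
y = -43/3 ≈ -14.333
J = 4
r(O, v) = -(-9 + O)/(7*(4 + v)) (r(O, v) = -(O - 9)/(7*(v + 4)) = -(-9 + O)/(7*(4 + v)))
r(13, u(-2))*y = ((9 - 1*13)/(7*(4 - 2)))*(-43/3) = ((1/7)*(9 - 13)/2)*(-43/3) = ((1/7)*(1/2)*(-4))*(-43/3) = -2/7*(-43/3) = 86/21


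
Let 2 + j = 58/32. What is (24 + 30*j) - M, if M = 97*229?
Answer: -177557/8 ≈ -22195.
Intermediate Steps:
M = 22213
j = -3/16 (j = -2 + 58/32 = -2 + 58*(1/32) = -2 + 29/16 = -3/16 ≈ -0.18750)
(24 + 30*j) - M = (24 + 30*(-3/16)) - 1*22213 = (24 - 45/8) - 22213 = 147/8 - 22213 = -177557/8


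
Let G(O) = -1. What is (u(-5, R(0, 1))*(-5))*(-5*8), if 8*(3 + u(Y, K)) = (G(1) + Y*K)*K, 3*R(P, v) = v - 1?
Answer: -600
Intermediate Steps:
R(P, v) = -1/3 + v/3 (R(P, v) = (v - 1)/3 = (-1 + v)/3 = -1/3 + v/3)
u(Y, K) = -3 + K*(-1 + K*Y)/8 (u(Y, K) = -3 + ((-1 + Y*K)*K)/8 = -3 + ((-1 + K*Y)*K)/8 = -3 + (K*(-1 + K*Y))/8 = -3 + K*(-1 + K*Y)/8)
(u(-5, R(0, 1))*(-5))*(-5*8) = ((-3 - (-1/3 + (1/3)*1)/8 + (1/8)*(-5)*(-1/3 + (1/3)*1)**2)*(-5))*(-5*8) = ((-3 - (-1/3 + 1/3)/8 + (1/8)*(-5)*(-1/3 + 1/3)**2)*(-5))*(-40) = ((-3 - 1/8*0 + (1/8)*(-5)*0**2)*(-5))*(-40) = ((-3 + 0 + (1/8)*(-5)*0)*(-5))*(-40) = ((-3 + 0 + 0)*(-5))*(-40) = -3*(-5)*(-40) = 15*(-40) = -600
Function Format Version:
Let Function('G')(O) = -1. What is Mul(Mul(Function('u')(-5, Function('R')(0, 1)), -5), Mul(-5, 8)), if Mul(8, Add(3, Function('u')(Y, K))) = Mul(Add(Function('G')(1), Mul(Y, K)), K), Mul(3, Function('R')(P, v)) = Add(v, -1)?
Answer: -600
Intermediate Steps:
Function('R')(P, v) = Add(Rational(-1, 3), Mul(Rational(1, 3), v)) (Function('R')(P, v) = Mul(Rational(1, 3), Add(v, -1)) = Mul(Rational(1, 3), Add(-1, v)) = Add(Rational(-1, 3), Mul(Rational(1, 3), v)))
Function('u')(Y, K) = Add(-3, Mul(Rational(1, 8), K, Add(-1, Mul(K, Y)))) (Function('u')(Y, K) = Add(-3, Mul(Rational(1, 8), Mul(Add(-1, Mul(Y, K)), K))) = Add(-3, Mul(Rational(1, 8), Mul(Add(-1, Mul(K, Y)), K))) = Add(-3, Mul(Rational(1, 8), Mul(K, Add(-1, Mul(K, Y))))) = Add(-3, Mul(Rational(1, 8), K, Add(-1, Mul(K, Y)))))
Mul(Mul(Function('u')(-5, Function('R')(0, 1)), -5), Mul(-5, 8)) = Mul(Mul(Add(-3, Mul(Rational(-1, 8), Add(Rational(-1, 3), Mul(Rational(1, 3), 1))), Mul(Rational(1, 8), -5, Pow(Add(Rational(-1, 3), Mul(Rational(1, 3), 1)), 2))), -5), Mul(-5, 8)) = Mul(Mul(Add(-3, Mul(Rational(-1, 8), Add(Rational(-1, 3), Rational(1, 3))), Mul(Rational(1, 8), -5, Pow(Add(Rational(-1, 3), Rational(1, 3)), 2))), -5), -40) = Mul(Mul(Add(-3, Mul(Rational(-1, 8), 0), Mul(Rational(1, 8), -5, Pow(0, 2))), -5), -40) = Mul(Mul(Add(-3, 0, Mul(Rational(1, 8), -5, 0)), -5), -40) = Mul(Mul(Add(-3, 0, 0), -5), -40) = Mul(Mul(-3, -5), -40) = Mul(15, -40) = -600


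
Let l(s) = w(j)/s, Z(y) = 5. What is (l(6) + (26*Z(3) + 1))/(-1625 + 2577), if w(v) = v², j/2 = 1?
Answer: 395/2856 ≈ 0.13831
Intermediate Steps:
j = 2 (j = 2*1 = 2)
l(s) = 4/s (l(s) = 2²/s = 4/s)
(l(6) + (26*Z(3) + 1))/(-1625 + 2577) = (4/6 + (26*5 + 1))/(-1625 + 2577) = (4*(⅙) + (130 + 1))/952 = (⅔ + 131)*(1/952) = (395/3)*(1/952) = 395/2856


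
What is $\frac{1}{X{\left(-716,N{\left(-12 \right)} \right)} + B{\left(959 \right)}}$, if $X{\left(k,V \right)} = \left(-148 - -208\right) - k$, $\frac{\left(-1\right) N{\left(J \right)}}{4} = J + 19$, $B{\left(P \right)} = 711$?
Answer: $\frac{1}{1487} \approx 0.00067249$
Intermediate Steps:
$N{\left(J \right)} = -76 - 4 J$ ($N{\left(J \right)} = - 4 \left(J + 19\right) = - 4 \left(19 + J\right) = -76 - 4 J$)
$X{\left(k,V \right)} = 60 - k$ ($X{\left(k,V \right)} = \left(-148 + 208\right) - k = 60 - k$)
$\frac{1}{X{\left(-716,N{\left(-12 \right)} \right)} + B{\left(959 \right)}} = \frac{1}{\left(60 - -716\right) + 711} = \frac{1}{\left(60 + 716\right) + 711} = \frac{1}{776 + 711} = \frac{1}{1487}$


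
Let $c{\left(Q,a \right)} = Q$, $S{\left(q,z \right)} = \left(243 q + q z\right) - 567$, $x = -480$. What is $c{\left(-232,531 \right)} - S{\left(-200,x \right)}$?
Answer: $-47065$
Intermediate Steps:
$S{\left(q,z \right)} = -567 + 243 q + q z$
$c{\left(-232,531 \right)} - S{\left(-200,x \right)} = -232 - \left(-567 + 243 \left(-200\right) - -96000\right) = -232 - \left(-567 - 48600 + 96000\right) = -232 - 46833 = -47065$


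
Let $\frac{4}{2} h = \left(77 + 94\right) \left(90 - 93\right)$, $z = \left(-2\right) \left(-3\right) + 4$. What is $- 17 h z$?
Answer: $43605$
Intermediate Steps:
$z = 10$ ($z = 6 + 4 = 10$)
$h = - \frac{513}{2}$ ($h = \frac{\left(77 + 94\right) \left(90 - 93\right)}{2} = \frac{171 \left(-3\right)}{2} = \frac{1}{2} \left(-513\right) = - \frac{513}{2} \approx -256.5$)
$- 17 h z = \left(-17\right) \left(- \frac{513}{2}\right) 10 = \frac{8721}{2} \cdot 10 = 43605$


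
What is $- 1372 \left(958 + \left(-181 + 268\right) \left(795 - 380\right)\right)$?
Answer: $-50850436$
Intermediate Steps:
$- 1372 \left(958 + \left(-181 + 268\right) \left(795 - 380\right)\right) = - 1372 \left(958 + 87 \cdot 415\right) = - 1372 \left(958 + 36105\right) = \left(-1372\right) 37063 = -50850436$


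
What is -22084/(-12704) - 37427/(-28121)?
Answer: 274124193/89312296 ≈ 3.0693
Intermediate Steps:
-22084/(-12704) - 37427/(-28121) = -22084*(-1/12704) - 37427*(-1/28121) = 5521/3176 + 37427/28121 = 274124193/89312296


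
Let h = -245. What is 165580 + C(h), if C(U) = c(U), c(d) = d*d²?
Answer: -14540545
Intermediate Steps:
c(d) = d³
C(U) = U³
165580 + C(h) = 165580 + (-245)³ = 165580 - 14706125 = -14540545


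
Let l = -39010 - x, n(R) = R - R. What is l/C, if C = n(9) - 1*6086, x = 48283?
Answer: 87293/6086 ≈ 14.343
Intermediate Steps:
n(R) = 0
C = -6086 (C = 0 - 1*6086 = 0 - 6086 = -6086)
l = -87293 (l = -39010 - 1*48283 = -39010 - 48283 = -87293)
l/C = -87293/(-6086) = -87293*(-1/6086) = 87293/6086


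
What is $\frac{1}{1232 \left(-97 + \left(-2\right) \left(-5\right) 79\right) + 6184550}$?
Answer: $\frac{1}{7038326} \approx 1.4208 \cdot 10^{-7}$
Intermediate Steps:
$\frac{1}{1232 \left(-97 + \left(-2\right) \left(-5\right) 79\right) + 6184550} = \frac{1}{1232 \left(-97 + 10 \cdot 79\right) + 6184550} = \frac{1}{1232 \left(-97 + 790\right) + 6184550} = \frac{1}{1232 \cdot 693 + 6184550} = \frac{1}{853776 + 6184550} = \frac{1}{7038326}$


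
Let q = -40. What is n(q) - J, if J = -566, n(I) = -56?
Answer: 510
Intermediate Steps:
n(q) - J = -56 - 1*(-566) = -56 + 566 = 510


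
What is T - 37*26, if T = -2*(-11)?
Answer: -940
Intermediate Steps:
T = 22
T - 37*26 = 22 - 37*26 = 22 - 962 = -940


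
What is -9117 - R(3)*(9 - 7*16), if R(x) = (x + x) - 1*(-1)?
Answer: -8396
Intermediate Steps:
R(x) = 1 + 2*x (R(x) = 2*x + 1 = 1 + 2*x)
-9117 - R(3)*(9 - 7*16) = -9117 - (1 + 2*3)*(9 - 7*16) = -9117 - (1 + 6)*(9 - 112) = -9117 - 7*(-103) = -9117 - 1*(-721) = -9117 + 721 = -8396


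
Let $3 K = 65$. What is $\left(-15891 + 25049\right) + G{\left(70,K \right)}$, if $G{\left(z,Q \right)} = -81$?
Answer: $9077$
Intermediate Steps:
$K = \frac{65}{3}$ ($K = \frac{1}{3} \cdot 65 = \frac{65}{3} \approx 21.667$)
$\left(-15891 + 25049\right) + G{\left(70,K \right)} = \left(-15891 + 25049\right) - 81 = 9158 - 81 = 9077$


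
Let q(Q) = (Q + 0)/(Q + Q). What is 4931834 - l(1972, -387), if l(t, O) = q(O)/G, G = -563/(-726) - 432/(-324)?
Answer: 7550637491/1531 ≈ 4.9318e+6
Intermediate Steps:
G = 1531/726 (G = -563*(-1/726) - 432*(-1/324) = 563/726 + 4/3 = 1531/726 ≈ 2.1088)
q(Q) = 1/2 (q(Q) = Q/((2*Q)) = Q*(1/(2*Q)) = 1/2)
l(t, O) = 363/1531 (l(t, O) = 1/(2*(1531/726)) = (1/2)*(726/1531) = 363/1531)
4931834 - l(1972, -387) = 4931834 - 1*363/1531 = 4931834 - 363/1531 = 7550637491/1531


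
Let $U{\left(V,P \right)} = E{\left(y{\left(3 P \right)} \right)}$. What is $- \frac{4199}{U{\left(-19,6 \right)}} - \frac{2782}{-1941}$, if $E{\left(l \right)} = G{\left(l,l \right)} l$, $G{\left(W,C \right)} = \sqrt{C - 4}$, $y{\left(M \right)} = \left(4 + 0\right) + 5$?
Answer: $\frac{2782}{1941} - \frac{4199 \sqrt{5}}{45} \approx -207.22$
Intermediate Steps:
$y{\left(M \right)} = 9$ ($y{\left(M \right)} = 4 + 5 = 9$)
$G{\left(W,C \right)} = \sqrt{-4 + C}$
$E{\left(l \right)} = l \sqrt{-4 + l}$ ($E{\left(l \right)} = \sqrt{-4 + l} l = l \sqrt{-4 + l}$)
$U{\left(V,P \right)} = 9 \sqrt{5}$ ($U{\left(V,P \right)} = 9 \sqrt{-4 + 9} = 9 \sqrt{5}$)
$- \frac{4199}{U{\left(-19,6 \right)}} - \frac{2782}{-1941} = - \frac{4199}{9 \sqrt{5}} - \frac{2782}{-1941} = - 4199 \frac{\sqrt{5}}{45} - - \frac{2782}{1941} = - \frac{4199 \sqrt{5}}{45} + \frac{2782}{1941} = \frac{2782}{1941} - \frac{4199 \sqrt{5}}{45}$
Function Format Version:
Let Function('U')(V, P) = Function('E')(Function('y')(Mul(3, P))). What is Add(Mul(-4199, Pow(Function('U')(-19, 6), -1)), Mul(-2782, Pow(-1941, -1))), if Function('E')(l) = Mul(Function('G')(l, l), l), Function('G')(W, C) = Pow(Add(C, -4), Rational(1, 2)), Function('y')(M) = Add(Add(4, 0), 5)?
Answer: Add(Rational(2782, 1941), Mul(Rational(-4199, 45), Pow(5, Rational(1, 2)))) ≈ -207.22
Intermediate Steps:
Function('y')(M) = 9 (Function('y')(M) = Add(4, 5) = 9)
Function('G')(W, C) = Pow(Add(-4, C), Rational(1, 2))
Function('E')(l) = Mul(l, Pow(Add(-4, l), Rational(1, 2))) (Function('E')(l) = Mul(Pow(Add(-4, l), Rational(1, 2)), l) = Mul(l, Pow(Add(-4, l), Rational(1, 2))))
Function('U')(V, P) = Mul(9, Pow(5, Rational(1, 2))) (Function('U')(V, P) = Mul(9, Pow(Add(-4, 9), Rational(1, 2))) = Mul(9, Pow(5, Rational(1, 2))))
Add(Mul(-4199, Pow(Function('U')(-19, 6), -1)), Mul(-2782, Pow(-1941, -1))) = Add(Mul(-4199, Pow(Mul(9, Pow(5, Rational(1, 2))), -1)), Mul(-2782, Pow(-1941, -1))) = Add(Mul(-4199, Mul(Rational(1, 45), Pow(5, Rational(1, 2)))), Mul(-2782, Rational(-1, 1941))) = Add(Mul(Rational(-4199, 45), Pow(5, Rational(1, 2))), Rational(2782, 1941)) = Add(Rational(2782, 1941), Mul(Rational(-4199, 45), Pow(5, Rational(1, 2))))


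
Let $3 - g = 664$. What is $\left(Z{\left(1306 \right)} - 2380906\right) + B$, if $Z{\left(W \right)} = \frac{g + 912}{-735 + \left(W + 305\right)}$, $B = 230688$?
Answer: $- \frac{1883590717}{876} \approx -2.1502 \cdot 10^{6}$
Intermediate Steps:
$g = -661$ ($g = 3 - 664 = -661$)
$Z{\left(W \right)} = \frac{251}{-430 + W}$ ($Z{\left(W \right)} = \frac{-661 + 912}{-735 + \left(W + 305\right)} = \frac{251}{-735 + \left(305 + W\right)} = \frac{251}{-430 + W}$)
$\left(Z{\left(1306 \right)} - 2380906\right) + B = \left(\frac{251}{-430 + 1306} - 2380906\right) + 230688 = \left(\frac{251}{876} - 2380906\right) + 230688 = - \frac{2085673405}{876} + 230688 = - \frac{1883590717}{876}$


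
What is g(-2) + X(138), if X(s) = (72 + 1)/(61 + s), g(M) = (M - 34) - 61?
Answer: -19230/199 ≈ -96.633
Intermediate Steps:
g(M) = -95 + M (g(M) = (-34 + M) - 61 = -95 + M)
X(s) = 73/(61 + s)
g(-2) + X(138) = (-95 - 2) + 73/(61 + 138) = -97 + 73/199 = -19230/199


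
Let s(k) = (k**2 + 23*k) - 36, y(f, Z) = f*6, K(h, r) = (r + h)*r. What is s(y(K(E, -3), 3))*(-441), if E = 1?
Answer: -920808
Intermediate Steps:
K(h, r) = r*(h + r) (K(h, r) = (h + r)*r = r*(h + r))
y(f, Z) = 6*f
s(k) = -36 + k**2 + 23*k
s(y(K(E, -3), 3))*(-441) = (-36 + (6*(-3*(1 - 3)))**2 + 23*(6*(-3*(1 - 3))))*(-441) = (-36 + (6*(-3*(-2)))**2 + 23*(6*(-3*(-2))))*(-441) = (-36 + (6*6)**2 + 23*(6*6))*(-441) = (-36 + 36**2 + 23*36)*(-441) = (-36 + 1296 + 828)*(-441) = 2088*(-441) = -920808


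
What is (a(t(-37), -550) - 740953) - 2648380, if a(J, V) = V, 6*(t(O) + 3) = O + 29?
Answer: -3389883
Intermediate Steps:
t(O) = 11/6 + O/6 (t(O) = -3 + (O + 29)/6 = -3 + (29 + O)/6 = -3 + (29/6 + O/6) = 11/6 + O/6)
(a(t(-37), -550) - 740953) - 2648380 = (-550 - 740953) - 2648380 = -741503 - 2648380 = -3389883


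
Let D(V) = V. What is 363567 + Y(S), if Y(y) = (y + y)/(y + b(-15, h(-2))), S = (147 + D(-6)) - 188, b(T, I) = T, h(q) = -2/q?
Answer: 11270624/31 ≈ 3.6357e+5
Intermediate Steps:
S = -47 (S = (147 - 6) - 188 = 141 - 188 = -47)
Y(y) = 2*y/(-15 + y) (Y(y) = (y + y)/(y - 15) = (2*y)/(-15 + y) = 2*y/(-15 + y))
363567 + Y(S) = 363567 + 2*(-47)/(-15 - 47) = 363567 + 2*(-47)/(-62) = 363567 + 2*(-47)*(-1/62) = 363567 + 47/31 = 11270624/31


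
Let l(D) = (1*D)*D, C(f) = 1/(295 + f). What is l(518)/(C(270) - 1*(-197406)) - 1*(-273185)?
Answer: 823504708335/3014443 ≈ 2.7319e+5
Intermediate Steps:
l(D) = D² (l(D) = D*D = D²)
l(518)/(C(270) - 1*(-197406)) - 1*(-273185) = 518²/(1/(295 + 270) - 1*(-197406)) - 1*(-273185) = 268324/(1/565 + 197406) + 273185 = 268324/(111534391/565) + 273185 = 268324*(565/111534391) + 273185 = 4097380/3014443 + 273185 = 823504708335/3014443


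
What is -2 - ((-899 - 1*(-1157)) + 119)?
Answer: -379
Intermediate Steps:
-2 - ((-899 - 1*(-1157)) + 119) = -2 - ((-899 + 1157) + 119) = -2 - (258 + 119) = -2 - 1*377 = -2 - 377 = -379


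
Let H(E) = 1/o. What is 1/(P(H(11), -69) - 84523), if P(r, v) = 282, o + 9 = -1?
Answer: -1/84241 ≈ -1.1871e-5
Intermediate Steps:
o = -10 (o = -9 - 1 = -10)
H(E) = -⅒ (H(E) = 1/(-10) = -⅒)
1/(P(H(11), -69) - 84523) = 1/(282 - 84523) = 1/(-84241) = -1/84241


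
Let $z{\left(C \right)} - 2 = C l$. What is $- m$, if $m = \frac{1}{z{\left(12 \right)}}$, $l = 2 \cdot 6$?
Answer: $- \frac{1}{146} \approx -0.0068493$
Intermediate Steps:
$l = 12$
$z{\left(C \right)} = 2 + 12 C$ ($z{\left(C \right)} = 2 + C 12 = 2 + 12 C$)
$m = \frac{1}{146}$ ($m = \frac{1}{2 + 12 \cdot 12} = \frac{1}{2 + 144} = \frac{1}{146} \approx 0.0068493$)
$- m = \left(-1\right) \frac{1}{146} = - \frac{1}{146}$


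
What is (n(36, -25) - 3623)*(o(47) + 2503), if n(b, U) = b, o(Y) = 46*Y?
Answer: -16733355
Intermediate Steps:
(n(36, -25) - 3623)*(o(47) + 2503) = (36 - 3623)*(46*47 + 2503) = -3587*(2162 + 2503) = -3587*4665 = -16733355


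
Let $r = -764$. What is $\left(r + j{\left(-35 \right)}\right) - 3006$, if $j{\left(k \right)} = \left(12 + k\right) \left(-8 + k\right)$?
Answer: $-2781$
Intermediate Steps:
$j{\left(k \right)} = \left(-8 + k\right) \left(12 + k\right)$
$\left(r + j{\left(-35 \right)}\right) - 3006 = \left(-764 + \left(-96 + \left(-35\right)^{2} + 4 \left(-35\right)\right)\right) - 3006 = \left(-764 - -989\right) - 3006 = \left(-764 + 989\right) - 3006 = 225 - 3006 = -2781$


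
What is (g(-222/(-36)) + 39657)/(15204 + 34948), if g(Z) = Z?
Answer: 237979/300912 ≈ 0.79086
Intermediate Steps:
(g(-222/(-36)) + 39657)/(15204 + 34948) = (-222/(-36) + 39657)/(15204 + 34948) = (-222*(-1/36) + 39657)/50152 = (37/6 + 39657)*(1/50152) = (237979/6)*(1/50152) = 237979/300912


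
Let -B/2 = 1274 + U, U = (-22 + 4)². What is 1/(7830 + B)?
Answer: 1/4634 ≈ 0.00021580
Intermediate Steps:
U = 324 (U = (-18)² = 324)
B = -3196 (B = -2*(1274 + 324) = -2*1598 = -3196)
1/(7830 + B) = 1/(7830 - 3196) = 1/4634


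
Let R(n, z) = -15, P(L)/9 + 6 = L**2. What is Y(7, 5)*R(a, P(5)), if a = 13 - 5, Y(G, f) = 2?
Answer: -30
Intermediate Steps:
P(L) = -54 + 9*L**2
a = 8
Y(7, 5)*R(a, P(5)) = 2*(-15) = -30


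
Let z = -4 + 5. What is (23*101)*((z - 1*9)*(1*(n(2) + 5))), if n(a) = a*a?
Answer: -167256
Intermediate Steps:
z = 1
n(a) = a²
(23*101)*((z - 1*9)*(1*(n(2) + 5))) = (23*101)*((1 - 1*9)*(1*(2² + 5))) = 2323*((1 - 9)*(1*(4 + 5))) = 2323*(-8*9) = 2323*(-72) = -167256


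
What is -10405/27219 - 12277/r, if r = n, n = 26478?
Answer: -203223751/240234894 ≈ -0.84594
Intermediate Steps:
r = 26478
-10405/27219 - 12277/r = -10405/27219 - 12277/26478 = -203223751/240234894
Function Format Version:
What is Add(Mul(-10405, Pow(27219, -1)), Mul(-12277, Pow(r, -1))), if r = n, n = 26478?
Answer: Rational(-203223751, 240234894) ≈ -0.84594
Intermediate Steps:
r = 26478
Add(Mul(-10405, Pow(27219, -1)), Mul(-12277, Pow(r, -1))) = Add(Mul(-10405, Pow(27219, -1)), Mul(-12277, Pow(26478, -1))) = Add(Mul(-10405, Rational(1, 27219)), Mul(-12277, Rational(1, 26478))) = Add(Rational(-10405, 27219), Rational(-12277, 26478)) = Rational(-203223751, 240234894)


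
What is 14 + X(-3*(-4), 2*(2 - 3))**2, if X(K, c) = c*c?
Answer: 30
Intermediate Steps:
X(K, c) = c**2
14 + X(-3*(-4), 2*(2 - 3))**2 = 14 + ((2*(2 - 3))**2)**2 = 14 + ((2*(-1))**2)**2 = 14 + ((-2)**2)**2 = 14 + 4**2 = 14 + 16 = 30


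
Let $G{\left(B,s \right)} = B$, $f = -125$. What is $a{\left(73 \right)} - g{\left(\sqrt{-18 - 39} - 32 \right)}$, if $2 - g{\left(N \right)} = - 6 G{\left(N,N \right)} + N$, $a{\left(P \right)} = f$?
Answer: $33 - 5 i \sqrt{57} \approx 33.0 - 37.749 i$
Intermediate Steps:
$a{\left(P \right)} = -125$
$g{\left(N \right)} = 2 + 5 N$ ($g{\left(N \right)} = 2 - \left(- 6 N + N\right) = 2 - - 5 N = 2 + 5 N$)
$a{\left(73 \right)} - g{\left(\sqrt{-18 - 39} - 32 \right)} = -125 - \left(2 + 5 \left(\sqrt{-18 - 39} - 32\right)\right) = -125 - \left(2 + 5 \left(\sqrt{-57} - 32\right)\right) = -125 - \left(2 + 5 \left(i \sqrt{57} - 32\right)\right) = -125 - \left(2 + 5 \left(-32 + i \sqrt{57}\right)\right) = -125 - \left(2 - \left(160 - 5 i \sqrt{57}\right)\right) = -125 - \left(-158 + 5 i \sqrt{57}\right) = -125 + \left(158 - 5 i \sqrt{57}\right) = 33 - 5 i \sqrt{57}$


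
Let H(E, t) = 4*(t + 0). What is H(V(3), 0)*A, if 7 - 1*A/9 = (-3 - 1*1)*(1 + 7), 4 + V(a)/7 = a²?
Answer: 0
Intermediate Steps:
V(a) = -28 + 7*a²
A = 351 (A = 63 - 9*(-3 - 1*1)*(1 + 7) = 63 - 9*(-3 - 1)*8 = 63 - (-36)*8 = 63 - 9*(-32) = 63 + 288 = 351)
H(E, t) = 4*t
H(V(3), 0)*A = (4*0)*351 = 0*351 = 0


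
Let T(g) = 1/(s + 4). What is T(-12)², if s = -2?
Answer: ¼ ≈ 0.25000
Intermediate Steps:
T(g) = ½ (T(g) = 1/(-2 + 4) = 1/2 = ½)
T(-12)² = (½)² = ¼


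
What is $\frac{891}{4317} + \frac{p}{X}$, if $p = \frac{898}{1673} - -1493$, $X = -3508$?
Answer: $- \frac{1852552045}{8445324076} \approx -0.21936$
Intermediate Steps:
$p = \frac{2498687}{1673}$ ($p = 898 \cdot \frac{1}{1673} + 1493 = \frac{898}{1673} + 1493 = \frac{2498687}{1673} \approx 1493.5$)
$\frac{891}{4317} + \frac{p}{X} = \frac{891}{4317} + \frac{2498687}{1673 \left(-3508\right)} = 891 \cdot \frac{1}{4317} + \frac{2498687}{1673} \left(- \frac{1}{3508}\right) = \frac{297}{1439} - \frac{2498687}{5868884} = - \frac{1852552045}{8445324076}$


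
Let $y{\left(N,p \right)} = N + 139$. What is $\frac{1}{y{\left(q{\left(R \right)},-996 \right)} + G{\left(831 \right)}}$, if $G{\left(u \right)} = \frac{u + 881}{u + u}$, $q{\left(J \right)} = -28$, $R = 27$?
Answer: $\frac{831}{93097} \approx 0.0089262$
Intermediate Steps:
$y{\left(N,p \right)} = 139 + N$
$G{\left(u \right)} = \frac{881 + u}{2 u}$
$\frac{1}{y{\left(q{\left(R \right)},-996 \right)} + G{\left(831 \right)}} = \frac{1}{\left(139 - 28\right) + \frac{881 + 831}{2 \cdot 831}} = \frac{1}{111 + \frac{1}{2} \cdot \frac{1}{831} \cdot 1712} = \frac{1}{111 + \frac{856}{831}} = \frac{1}{\frac{93097}{831}} = \frac{831}{93097}$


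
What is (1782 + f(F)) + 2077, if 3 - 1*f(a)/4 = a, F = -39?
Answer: 4027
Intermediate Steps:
f(a) = 12 - 4*a
(1782 + f(F)) + 2077 = (1782 + (12 - 4*(-39))) + 2077 = (1782 + (12 + 156)) + 2077 = (1782 + 168) + 2077 = 1950 + 2077 = 4027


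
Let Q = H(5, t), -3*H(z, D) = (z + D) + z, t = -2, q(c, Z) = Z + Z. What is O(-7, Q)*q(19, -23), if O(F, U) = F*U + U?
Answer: -736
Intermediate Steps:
q(c, Z) = 2*Z
H(z, D) = -2*z/3 - D/3 (H(z, D) = -((z + D) + z)/3 = -((D + z) + z)/3 = -(D + 2*z)/3 = -2*z/3 - D/3)
Q = -8/3 (Q = -⅔*5 - ⅓*(-2) = -10/3 + ⅔ = -8/3 ≈ -2.6667)
O(F, U) = U + F*U
O(-7, Q)*q(19, -23) = (-8*(1 - 7)/3)*(2*(-23)) = -8/3*(-6)*(-46) = 16*(-46) = -736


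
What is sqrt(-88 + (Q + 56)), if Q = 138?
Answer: sqrt(106) ≈ 10.296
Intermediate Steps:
sqrt(-88 + (Q + 56)) = sqrt(-88 + (138 + 56)) = sqrt(-88 + 194) = sqrt(106)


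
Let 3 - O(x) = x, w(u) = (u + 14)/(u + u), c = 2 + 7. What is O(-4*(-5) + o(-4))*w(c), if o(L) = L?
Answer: -299/18 ≈ -16.611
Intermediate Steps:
c = 9
w(u) = (14 + u)/(2*u) (w(u) = (14 + u)/((2*u)) = (14 + u)*(1/(2*u)) = (14 + u)/(2*u))
O(x) = 3 - x
O(-4*(-5) + o(-4))*w(c) = (3 - (-4*(-5) - 4))*((½)*(14 + 9)/9) = (3 - (20 - 4))*((½)*(⅑)*23) = (3 - 1*16)*(23/18) = (3 - 16)*(23/18) = -13*23/18 = -299/18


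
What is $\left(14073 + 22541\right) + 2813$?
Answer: $39427$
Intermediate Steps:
$\left(14073 + 22541\right) + 2813 = 36614 + 2813 = 39427$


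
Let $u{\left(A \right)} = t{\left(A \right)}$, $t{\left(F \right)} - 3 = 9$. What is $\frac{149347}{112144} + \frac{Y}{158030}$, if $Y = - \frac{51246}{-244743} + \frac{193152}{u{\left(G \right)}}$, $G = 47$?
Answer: $\frac{1036339747594881}{722893985750960} \approx 1.4336$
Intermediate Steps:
$t{\left(F \right)} = 12$ ($t{\left(F \right)} = 3 + 9 = 12$)
$u{\left(A \right)} = 12$
$Y = \frac{1313144858}{81581}$ ($Y = - \frac{51246}{-244743} + \frac{193152}{12} = \left(-51246\right) \left(- \frac{1}{244743}\right) + 193152 \cdot \frac{1}{12} = \frac{17082}{81581} + 16096 = \frac{1313144858}{81581} \approx 16096.0$)
$\frac{149347}{112144} + \frac{Y}{158030} = \frac{149347}{112144} + \frac{1313144858}{81581 \cdot 158030} = 149347 \cdot \frac{1}{112144} + \frac{1313144858}{81581} \cdot \frac{1}{158030} = \frac{149347}{112144} + \frac{656572429}{6446122715} = \frac{1036339747594881}{722893985750960}$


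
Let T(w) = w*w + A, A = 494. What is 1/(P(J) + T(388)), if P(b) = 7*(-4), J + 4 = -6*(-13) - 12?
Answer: 1/151010 ≈ 6.6221e-6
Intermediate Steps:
J = 62 (J = -4 + (-6*(-13) - 12) = -4 + (78 - 12) = -4 + 66 = 62)
P(b) = -28
T(w) = 494 + w² (T(w) = w*w + 494 = w² + 494 = 494 + w²)
1/(P(J) + T(388)) = 1/(-28 + (494 + 388²)) = 1/(-28 + (494 + 150544)) = 1/(-28 + 151038) = 1/151010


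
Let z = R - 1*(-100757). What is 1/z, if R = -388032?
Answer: -1/287275 ≈ -3.4810e-6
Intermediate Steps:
z = -287275 (z = -388032 - 1*(-100757) = -388032 + 100757 = -287275)
1/z = 1/(-287275) = -1/287275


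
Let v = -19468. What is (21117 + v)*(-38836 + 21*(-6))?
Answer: -64248338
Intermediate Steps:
(21117 + v)*(-38836 + 21*(-6)) = (21117 - 19468)*(-38836 + 21*(-6)) = 1649*(-38836 - 126) = 1649*(-38962) = -64248338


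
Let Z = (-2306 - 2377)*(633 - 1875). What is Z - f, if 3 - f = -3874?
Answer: 5812409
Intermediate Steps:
f = 3877 (f = 3 - 1*(-3874) = 3 + 3874 = 3877)
Z = 5816286 (Z = -4683*(-1242) = 5816286)
Z - f = 5816286 - 1*3877 = 5816286 - 3877 = 5812409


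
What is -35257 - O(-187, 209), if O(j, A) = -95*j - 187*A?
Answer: -13939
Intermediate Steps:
O(j, A) = -187*A - 95*j
-35257 - O(-187, 209) = -35257 - (-187*209 - 95*(-187)) = -35257 - (-39083 + 17765) = -35257 - 1*(-21318) = -35257 + 21318 = -13939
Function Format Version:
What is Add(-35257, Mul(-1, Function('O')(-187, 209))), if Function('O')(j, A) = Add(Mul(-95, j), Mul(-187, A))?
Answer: -13939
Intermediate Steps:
Function('O')(j, A) = Add(Mul(-187, A), Mul(-95, j))
Add(-35257, Mul(-1, Function('O')(-187, 209))) = Add(-35257, Mul(-1, Add(Mul(-187, 209), Mul(-95, -187)))) = Add(-35257, Mul(-1, Add(-39083, 17765))) = Add(-35257, Mul(-1, -21318)) = Add(-35257, 21318) = -13939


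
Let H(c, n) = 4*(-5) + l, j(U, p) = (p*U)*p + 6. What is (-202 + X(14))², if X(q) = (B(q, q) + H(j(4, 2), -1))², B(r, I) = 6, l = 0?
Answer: 36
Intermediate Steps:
j(U, p) = 6 + U*p² (j(U, p) = (U*p)*p + 6 = U*p² + 6 = 6 + U*p²)
H(c, n) = -20 (H(c, n) = 4*(-5) + 0 = -20 + 0 = -20)
X(q) = 196 (X(q) = (6 - 20)² = (-14)² = 196)
(-202 + X(14))² = (-202 + 196)² = (-6)² = 36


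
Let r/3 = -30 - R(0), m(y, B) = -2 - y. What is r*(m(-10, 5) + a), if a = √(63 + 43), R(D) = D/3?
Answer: -720 - 90*√106 ≈ -1646.6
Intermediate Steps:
R(D) = D/3 (R(D) = D*(⅓) = D/3)
r = -90 (r = 3*(-30 - 0/3) = 3*(-30 - 1*0) = 3*(-30 + 0) = 3*(-30) = -90)
a = √106 ≈ 10.296
r*(m(-10, 5) + a) = -90*((-2 - 1*(-10)) + √106) = -90*((-2 + 10) + √106) = -90*(8 + √106) = -720 - 90*√106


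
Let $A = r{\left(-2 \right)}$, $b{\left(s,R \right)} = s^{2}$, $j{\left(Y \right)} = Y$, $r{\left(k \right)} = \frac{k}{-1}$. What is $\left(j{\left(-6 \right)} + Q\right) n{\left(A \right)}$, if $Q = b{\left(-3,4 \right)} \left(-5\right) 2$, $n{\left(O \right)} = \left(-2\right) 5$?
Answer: $960$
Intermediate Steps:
$r{\left(k \right)} = - k$ ($r{\left(k \right)} = k \left(-1\right) = - k$)
$A = 2$ ($A = \left(-1\right) \left(-2\right) = 2$)
$n{\left(O \right)} = -10$
$Q = -90$ ($Q = \left(-3\right)^{2} \left(-5\right) 2 = 9 \left(-5\right) 2 = \left(-45\right) 2 = -90$)
$\left(j{\left(-6 \right)} + Q\right) n{\left(A \right)} = \left(-6 - 90\right) \left(-10\right) = \left(-96\right) \left(-10\right) = 960$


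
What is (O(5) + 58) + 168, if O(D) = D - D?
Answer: 226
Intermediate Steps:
O(D) = 0
(O(5) + 58) + 168 = (0 + 58) + 168 = 58 + 168 = 226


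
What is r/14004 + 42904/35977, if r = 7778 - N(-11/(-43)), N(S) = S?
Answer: 12622614433/7221447348 ≈ 1.7479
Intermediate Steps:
r = 334443/43 (r = 7778 - (-11)/(-43) = 7778 - (-11)*(-1)/43 = 7778 - 1*11/43 = 7778 - 11/43 = 334443/43 ≈ 7777.7)
r/14004 + 42904/35977 = (334443/43)/14004 + 42904/35977 = (334443/43)*(1/14004) + 42904*(1/35977) = 111481/200724 + 42904/35977 = 12622614433/7221447348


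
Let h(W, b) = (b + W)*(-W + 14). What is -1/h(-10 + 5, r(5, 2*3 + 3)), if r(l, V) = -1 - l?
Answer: 1/209 ≈ 0.0047847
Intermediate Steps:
h(W, b) = (14 - W)*(W + b) (h(W, b) = (W + b)*(14 - W) = (14 - W)*(W + b))
-1/h(-10 + 5, r(5, 2*3 + 3)) = -1/(-(-10 + 5)**2 + 14*(-10 + 5) + 14*(-1 - 1*5) - (-10 + 5)*(-1 - 1*5)) = -1/(-1*(-5)**2 + 14*(-5) + 14*(-1 - 5) - 1*(-5)*(-1 - 5)) = -1/(-1*25 - 70 + 14*(-6) - 1*(-5)*(-6)) = -1/(-25 - 70 - 84 - 30) = -1/(-209) = -1*(-1/209) = 1/209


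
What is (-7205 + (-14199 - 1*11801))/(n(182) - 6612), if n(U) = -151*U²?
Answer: 33205/5008336 ≈ 0.0066299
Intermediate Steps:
(-7205 + (-14199 - 1*11801))/(n(182) - 6612) = (-7205 + (-14199 - 1*11801))/(-151*182² - 6612) = (-7205 + (-14199 - 11801))/(-151*33124 - 6612) = (-7205 - 26000)/(-5001724 - 6612) = -33205/(-5008336) = -33205*(-1/5008336) = 33205/5008336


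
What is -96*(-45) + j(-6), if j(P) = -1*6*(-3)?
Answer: 4338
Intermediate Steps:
j(P) = 18 (j(P) = -6*(-3) = 18)
-96*(-45) + j(-6) = -96*(-45) + 18 = 4320 + 18 = 4338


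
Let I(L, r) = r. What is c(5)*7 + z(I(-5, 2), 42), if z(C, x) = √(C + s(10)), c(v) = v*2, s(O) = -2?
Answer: 70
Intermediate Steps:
c(v) = 2*v
z(C, x) = √(-2 + C) (z(C, x) = √(C - 2) = √(-2 + C))
c(5)*7 + z(I(-5, 2), 42) = (2*5)*7 + √(-2 + 2) = 10*7 + √0 = 70 + 0 = 70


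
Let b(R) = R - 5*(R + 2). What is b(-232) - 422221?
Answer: -421303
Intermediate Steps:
b(R) = -10 - 4*R (b(R) = R - 5*(2 + R) = R + (-10 - 5*R) = -10 - 4*R)
b(-232) - 422221 = (-10 - 4*(-232)) - 422221 = (-10 + 928) - 422221 = 918 - 422221 = -421303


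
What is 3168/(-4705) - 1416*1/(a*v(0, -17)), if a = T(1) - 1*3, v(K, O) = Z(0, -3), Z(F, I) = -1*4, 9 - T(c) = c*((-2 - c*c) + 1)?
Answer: 820113/18820 ≈ 43.577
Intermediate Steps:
T(c) = 9 - c*(-1 - c²) (T(c) = 9 - c*((-2 - c*c) + 1) = 9 - c*((-2 - c²) + 1) = 9 - c*(-1 - c²))
Z(F, I) = -4
v(K, O) = -4
a = 8 (a = (9 + 1 + 1³) - 1*3 = (9 + 1 + 1) - 3 = 11 - 3 = 8)
3168/(-4705) - 1416*1/(a*v(0, -17)) = 3168/(-4705) - 1416/(8*(-4)) = 3168*(-1/4705) - 1416/(-32) = -3168/4705 - 1416*(-1/32) = -3168/4705 + 177/4 = 820113/18820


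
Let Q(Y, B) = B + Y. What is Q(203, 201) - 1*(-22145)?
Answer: 22549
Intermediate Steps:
Q(203, 201) - 1*(-22145) = (201 + 203) - 1*(-22145) = 404 + 22145 = 22549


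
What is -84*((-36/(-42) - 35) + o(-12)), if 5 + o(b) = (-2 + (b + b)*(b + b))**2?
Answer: -27672696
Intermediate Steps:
o(b) = -5 + (-2 + 4*b**2)**2 (o(b) = -5 + (-2 + (b + b)*(b + b))**2 = -5 + (-2 + (2*b)*(2*b))**2 = -5 + (-2 + 4*b**2)**2)
-84*((-36/(-42) - 35) + o(-12)) = -84*((-36/(-42) - 35) + (-5 + 4*(-1 + 2*(-12)**2)**2)) = -84*((-36*(-1/42) - 35) + (-5 + 4*(-1 + 2*144)**2)) = -84*((6/7 - 35) + (-5 + 4*(-1 + 288)**2)) = -84*(-239/7 + (-5 + 4*287**2)) = -84*(-239/7 + (-5 + 4*82369)) = -84*(-239/7 + (-5 + 329476)) = -84*(-239/7 + 329471) = -84*2306058/7 = -27672696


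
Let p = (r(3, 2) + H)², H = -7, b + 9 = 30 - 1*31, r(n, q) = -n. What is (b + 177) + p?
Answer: 267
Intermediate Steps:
b = -10 (b = -9 + (30 - 1*31) = -9 + (30 - 31) = -9 - 1 = -10)
p = 100 (p = (-1*3 - 7)² = (-3 - 7)² = (-10)² = 100)
(b + 177) + p = (-10 + 177) + 100 = 167 + 100 = 267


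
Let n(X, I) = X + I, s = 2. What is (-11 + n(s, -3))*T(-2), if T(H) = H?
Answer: 24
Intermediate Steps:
n(X, I) = I + X
(-11 + n(s, -3))*T(-2) = (-11 + (-3 + 2))*(-2) = (-11 - 1)*(-2) = -12*(-2) = 24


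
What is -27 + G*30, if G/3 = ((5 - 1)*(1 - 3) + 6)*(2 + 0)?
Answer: -387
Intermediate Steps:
G = -12 (G = 3*(((5 - 1)*(1 - 3) + 6)*(2 + 0)) = 3*((4*(-2) + 6)*2) = 3*((-8 + 6)*2) = 3*(-2*2) = 3*(-4) = -12)
-27 + G*30 = -27 - 12*30 = -27 - 360 = -387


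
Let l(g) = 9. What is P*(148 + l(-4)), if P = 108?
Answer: 16956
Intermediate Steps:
P*(148 + l(-4)) = 108*(148 + 9) = 108*157 = 16956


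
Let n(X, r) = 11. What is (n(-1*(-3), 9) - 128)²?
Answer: 13689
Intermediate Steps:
(n(-1*(-3), 9) - 128)² = (11 - 128)² = (-117)² = 13689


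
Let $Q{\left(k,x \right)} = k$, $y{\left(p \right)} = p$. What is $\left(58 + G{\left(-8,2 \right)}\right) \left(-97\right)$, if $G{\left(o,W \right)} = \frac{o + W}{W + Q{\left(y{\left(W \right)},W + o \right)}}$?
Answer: $- \frac{10961}{2} \approx -5480.5$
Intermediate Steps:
$G{\left(o,W \right)} = \frac{W + o}{2 W}$ ($G{\left(o,W \right)} = \frac{o + W}{W + W} = \frac{W + o}{2 W}$)
$\left(58 + G{\left(-8,2 \right)}\right) \left(-97\right) = \left(58 + \frac{2 - 8}{2 \cdot 2}\right) \left(-97\right) = \left(58 + \frac{1}{2} \cdot \frac{1}{2} \left(-6\right)\right) \left(-97\right) = \left(58 - \frac{3}{2}\right) \left(-97\right) = \frac{113}{2} \left(-97\right) = - \frac{10961}{2}$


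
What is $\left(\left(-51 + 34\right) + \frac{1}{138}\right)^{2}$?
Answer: $\frac{5499025}{19044} \approx 288.75$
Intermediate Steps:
$\left(\left(-51 + 34\right) + \frac{1}{138}\right)^{2} = \left(-17 + \frac{1}{138}\right)^{2} = \left(- \frac{2345}{138}\right)^{2} = \frac{5499025}{19044}$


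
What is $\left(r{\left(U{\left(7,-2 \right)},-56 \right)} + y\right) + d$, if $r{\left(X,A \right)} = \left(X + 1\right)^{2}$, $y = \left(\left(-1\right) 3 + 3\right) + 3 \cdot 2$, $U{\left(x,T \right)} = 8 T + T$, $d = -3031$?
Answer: $-2736$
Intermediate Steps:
$U{\left(x,T \right)} = 9 T$
$y = 6$ ($y = \left(-3 + 3\right) + 6 = 0 + 6 = 6$)
$r{\left(X,A \right)} = \left(1 + X\right)^{2}$
$\left(r{\left(U{\left(7,-2 \right)},-56 \right)} + y\right) + d = \left(\left(1 + 9 \left(-2\right)\right)^{2} + 6\right) - 3031 = \left(\left(1 - 18\right)^{2} + 6\right) - 3031 = \left(\left(-17\right)^{2} + 6\right) - 3031 = \left(289 + 6\right) - 3031 = 295 - 3031 = -2736$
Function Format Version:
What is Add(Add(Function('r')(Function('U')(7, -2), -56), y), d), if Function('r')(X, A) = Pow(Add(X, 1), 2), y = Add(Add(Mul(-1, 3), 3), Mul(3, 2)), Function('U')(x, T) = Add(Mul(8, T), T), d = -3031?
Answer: -2736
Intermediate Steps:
Function('U')(x, T) = Mul(9, T)
y = 6 (y = Add(Add(-3, 3), 6) = Add(0, 6) = 6)
Function('r')(X, A) = Pow(Add(1, X), 2)
Add(Add(Function('r')(Function('U')(7, -2), -56), y), d) = Add(Add(Pow(Add(1, Mul(9, -2)), 2), 6), -3031) = Add(Add(Pow(Add(1, -18), 2), 6), -3031) = Add(Add(Pow(-17, 2), 6), -3031) = Add(Add(289, 6), -3031) = Add(295, -3031) = -2736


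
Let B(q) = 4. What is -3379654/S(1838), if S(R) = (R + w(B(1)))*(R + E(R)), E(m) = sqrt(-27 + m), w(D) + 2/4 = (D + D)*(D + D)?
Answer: -12423608104/12840574699 + 6759308*sqrt(1811)/12840574699 ≈ -0.94513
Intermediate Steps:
w(D) = -1/2 + 4*D**2 (w(D) = -1/2 + (D + D)*(D + D) = -1/2 + (2*D)*(2*D) = -1/2 + 4*D**2)
S(R) = (127/2 + R)*(R + sqrt(-27 + R)) (S(R) = (R + (-1/2 + 4*4**2))*(R + sqrt(-27 + R)) = (R + (-1/2 + 4*16))*(R + sqrt(-27 + R)) = (R + (-1/2 + 64))*(R + sqrt(-27 + R)) = (R + 127/2)*(R + sqrt(-27 + R)) = (127/2 + R)*(R + sqrt(-27 + R)))
-3379654/S(1838) = -3379654/(1838**2 + (127/2)*1838 + 127*sqrt(-27 + 1838)/2 + 1838*sqrt(-27 + 1838)) = -3379654/(3378244 + 116713 + 127*sqrt(1811)/2 + 1838*sqrt(1811)) = -3379654/(3494957 + 3803*sqrt(1811)/2)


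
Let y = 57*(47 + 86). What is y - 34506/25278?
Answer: 31933002/4213 ≈ 7579.6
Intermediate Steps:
y = 7581 (y = 57*133 = 7581)
y - 34506/25278 = 7581 - 34506/25278 = 7581 - 34506*1/25278 = 7581 - 5751/4213 = 31933002/4213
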